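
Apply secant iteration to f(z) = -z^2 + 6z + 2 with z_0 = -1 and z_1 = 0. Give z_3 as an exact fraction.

-7/22

f(-1) = -5, f(0) = 2. z_2 = 0 - 2·(0 - (-1))/(2 - (-5)) = -2/7.
f(0) = 2, f(-2/7) = 10/49. z_3 = (-2/7) - (10/49)·((-2/7) - 0)/((10/49) - 2) = -7/22.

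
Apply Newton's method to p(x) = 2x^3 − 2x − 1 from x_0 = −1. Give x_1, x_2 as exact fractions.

p'(x) = 6x^2 − 2.
p(−1) = −1, p'(−1) = 4, so x_1 = (−1) − (−1)/4 = −3/4.
p(−3/4) = −11/32, p'(−3/4) = 11/8, so x_2 = (−3/4) − (−11/32)/(11/8) = −1/2.

x_1 = −3/4, x_2 = −1/2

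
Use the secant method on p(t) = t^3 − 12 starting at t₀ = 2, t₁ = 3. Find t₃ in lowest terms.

5602/2469

p(2) = −4, p(3) = 15. t₂ = 3 − 15·(3 − 2)/(15 − (−4)) = 42/19.
p(3) = 15, p(42/19) = −8220/6859. t₃ = (42/19) − (−8220/6859)·((42/19) − 3)/((−8220/6859) − 15) = 5602/2469.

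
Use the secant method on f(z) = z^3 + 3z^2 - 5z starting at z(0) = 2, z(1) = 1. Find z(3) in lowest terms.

f(2) = 10, f(1) = -1. z(2) = 1 - (-1)·(1 - 2)/((-1) - 10) = 12/11.
f(1) = -1, f(12/11) = -780/1331. z(3) = (12/11) - (-780/1331)·((12/11) - 1)/((-780/1331) - (-1)) = 672/551.

672/551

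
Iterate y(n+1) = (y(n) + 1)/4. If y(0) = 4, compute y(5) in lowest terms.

345/1024

y(1) = (4 + 1)/4 = 5/4.
y(2) = ((5/4) + 1)/4 = 9/16.
y(3) = ((9/16) + 1)/4 = 25/64.
y(4) = ((25/64) + 1)/4 = 89/256.
y(5) = ((89/256) + 1)/4 = 345/1024.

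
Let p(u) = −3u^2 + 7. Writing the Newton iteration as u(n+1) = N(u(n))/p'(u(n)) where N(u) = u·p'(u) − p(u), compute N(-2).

−19

p'(u) = −6u.
N(u) = u·p'(u) − p(u) = u·(−6u) − (−3u^2 + 7) = −3u^2 − 7.
N(-2) = −19.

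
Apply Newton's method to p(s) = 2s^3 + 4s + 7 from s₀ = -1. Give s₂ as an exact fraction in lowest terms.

-3081/2815

p'(s) = 6s^2 + 4.
p(-1) = 1, p'(-1) = 10, so s₁ = (-1) - 1/10 = -11/10.
p(-11/10) = -31/500, p'(-11/10) = 563/50, so s₂ = (-11/10) - (-31/500)/(563/50) = -3081/2815.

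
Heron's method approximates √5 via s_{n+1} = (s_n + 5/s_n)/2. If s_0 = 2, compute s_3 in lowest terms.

51841/23184

s_1 = (2 + 5/2)/2 = 9/4.
s_2 = (9/4 + 5/(9/4))/2 = 161/72.
s_3 = (161/72 + 5/(161/72))/2 = 51841/23184.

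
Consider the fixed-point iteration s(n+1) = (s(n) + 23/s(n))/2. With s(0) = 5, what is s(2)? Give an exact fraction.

1151/240

s(1) = (5 + 23/5)/2 = 24/5.
s(2) = (24/5 + 23/(24/5))/2 = 1151/240.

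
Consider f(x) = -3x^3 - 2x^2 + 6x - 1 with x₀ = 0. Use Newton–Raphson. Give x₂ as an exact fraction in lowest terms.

11/61

f'(x) = -9x^2 - 4x + 6.
f(0) = -1, f'(0) = 6, so x₁ = 0 - (-1)/6 = 1/6.
f(1/6) = -5/72, f'(1/6) = 61/12, so x₂ = (1/6) - (-5/72)/(61/12) = 11/61.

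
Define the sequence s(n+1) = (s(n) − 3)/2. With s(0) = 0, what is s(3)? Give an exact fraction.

−21/8

s(1) = (0 − 3)/2 = −3/2.
s(2) = ((−3/2) − 3)/2 = −9/4.
s(3) = ((−9/4) − 3)/2 = −21/8.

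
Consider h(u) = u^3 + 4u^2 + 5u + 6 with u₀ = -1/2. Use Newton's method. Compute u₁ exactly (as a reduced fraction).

h'(u) = 3u^2 + 8u + 5.
h(-1/2) = 35/8, h'(-1/2) = 7/4, so u₁ = (-1/2) - (35/8)/(7/4) = -3.

-3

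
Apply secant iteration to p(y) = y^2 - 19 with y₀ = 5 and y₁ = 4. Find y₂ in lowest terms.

13/3

p(5) = 6, p(4) = -3. y₂ = 4 - (-3)·(4 - 5)/((-3) - 6) = 13/3.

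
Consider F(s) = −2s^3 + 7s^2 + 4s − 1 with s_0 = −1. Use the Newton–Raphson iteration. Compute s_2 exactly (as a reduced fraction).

F'(s) = −6s^2 + 14s + 4.
F(−1) = 4, F'(−1) = −16, so s_1 = (−1) − 4/(−16) = −3/4.
F(−3/4) = 25/32, F'(−3/4) = −79/8, so s_2 = (−3/4) − (25/32)/(−79/8) = −53/79.

−53/79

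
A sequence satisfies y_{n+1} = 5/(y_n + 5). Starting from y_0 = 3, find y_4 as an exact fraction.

y_1 = 5/(3 + 5) = 5/8.
y_2 = 5/(5/8 + 5) = 8/9.
y_3 = 5/(8/9 + 5) = 45/53.
y_4 = 5/(45/53 + 5) = 53/62.

53/62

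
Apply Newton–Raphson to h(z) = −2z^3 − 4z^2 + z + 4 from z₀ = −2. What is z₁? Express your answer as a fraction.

h'(z) = −6z^2 − 8z + 1.
h(−2) = 2, h'(−2) = −7, so z₁ = (−2) − 2/(−7) = −12/7.

−12/7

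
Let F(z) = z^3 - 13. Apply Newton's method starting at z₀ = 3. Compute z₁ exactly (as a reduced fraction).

67/27

F'(z) = 3z^2.
F(3) = 14, F'(3) = 27, so z₁ = 3 - 14/27 = 67/27.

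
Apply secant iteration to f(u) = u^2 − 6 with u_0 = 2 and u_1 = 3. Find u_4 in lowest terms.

f(2) = −2, f(3) = 3. u_2 = 3 − 3·(3 − 2)/(3 − (−2)) = 12/5.
f(3) = 3, f(12/5) = −6/25. u_3 = (12/5) − (−6/25)·((12/5) − 3)/((−6/25) − 3) = 22/9.
f(12/5) = −6/25, f(22/9) = −2/81. u_4 = (22/9) − (−2/81)·((22/9) − (12/5))/((−2/81) − (−6/25)) = 267/109.

267/109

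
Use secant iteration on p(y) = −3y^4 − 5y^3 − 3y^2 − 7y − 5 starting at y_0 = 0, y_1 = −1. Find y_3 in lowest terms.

p(0) = −5, p(−1) = 1. y_2 = (−1) − 1·((−1) − 0)/(1 − (−5)) = −5/6.
p(−1) = 1, p(−5/6) = 85/432. y_3 = (−5/6) − (85/432)·((−5/6) − (−1))/((85/432) − 1) = −275/347.

−275/347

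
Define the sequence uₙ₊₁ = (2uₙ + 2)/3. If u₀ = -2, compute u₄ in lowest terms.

98/81

u₁ = (2·(-2) + 2)/3 = -2/3.
u₂ = (2·(-2/3) + 2)/3 = 2/9.
u₃ = (2·(2/9) + 2)/3 = 22/27.
u₄ = (2·(22/27) + 2)/3 = 98/81.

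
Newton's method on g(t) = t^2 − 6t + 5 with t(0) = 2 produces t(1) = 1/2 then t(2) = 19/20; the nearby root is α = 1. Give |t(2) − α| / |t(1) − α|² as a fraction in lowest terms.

t(1) − α = 1/2 − 1 = −1/2, so |t(1) − α| = 1/2.
t(2) − α = 19/20 − 1 = −1/20, so |t(2) − α| = 1/20.
|t(1) − α|² = 1/4.
Ratio = (1/20) / (1/4) = 1/5.

1/5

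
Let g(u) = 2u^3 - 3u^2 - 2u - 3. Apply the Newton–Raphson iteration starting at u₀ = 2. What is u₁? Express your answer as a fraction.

g'(u) = 6u^2 - 6u - 2.
g(2) = -3, g'(2) = 10, so u₁ = 2 - (-3)/10 = 23/10.

23/10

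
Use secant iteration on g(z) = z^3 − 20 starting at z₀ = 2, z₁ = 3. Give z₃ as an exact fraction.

23270/8599

g(2) = −12, g(3) = 7. z₂ = 3 − 7·(3 − 2)/(7 − (−12)) = 50/19.
g(3) = 7, g(50/19) = −12180/6859. z₃ = (50/19) − (−12180/6859)·((50/19) − 3)/((−12180/6859) − 7) = 23270/8599.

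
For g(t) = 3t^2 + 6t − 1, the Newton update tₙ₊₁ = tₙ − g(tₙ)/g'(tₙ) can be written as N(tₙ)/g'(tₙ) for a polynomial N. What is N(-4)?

g'(t) = 6t + 6.
N(t) = t·g'(t) − g(t) = t·(6t + 6) − (3t^2 + 6t − 1) = 3t^2 + 1.
N(-4) = 49.

49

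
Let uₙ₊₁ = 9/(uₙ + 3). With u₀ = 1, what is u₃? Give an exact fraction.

u₁ = 9/(1 + 3) = 9/4.
u₂ = 9/(9/4 + 3) = 12/7.
u₃ = 9/(12/7 + 3) = 21/11.

21/11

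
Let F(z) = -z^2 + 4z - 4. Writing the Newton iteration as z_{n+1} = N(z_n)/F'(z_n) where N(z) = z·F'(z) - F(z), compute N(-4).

-12

F'(z) = -2z + 4.
N(z) = z·F'(z) - F(z) = z·(-2z + 4) - (-z^2 + 4z - 4) = -z^2 + 4.
N(-4) = -12.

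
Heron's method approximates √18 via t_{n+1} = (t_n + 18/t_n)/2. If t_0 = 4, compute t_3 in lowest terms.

665857/156944

t_1 = (4 + 18/4)/2 = 17/4.
t_2 = (17/4 + 18/(17/4))/2 = 577/136.
t_3 = (577/136 + 18/(577/136))/2 = 665857/156944.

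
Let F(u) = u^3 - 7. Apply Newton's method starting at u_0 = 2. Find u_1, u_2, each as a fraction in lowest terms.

u_1 = 23/12, u_2 = 18215/9522

F'(u) = 3u^2.
F(2) = 1, F'(2) = 12, so u_1 = 2 - 1/12 = 23/12.
F(23/12) = 71/1728, F'(23/12) = 529/48, so u_2 = (23/12) - (71/1728)/(529/48) = 18215/9522.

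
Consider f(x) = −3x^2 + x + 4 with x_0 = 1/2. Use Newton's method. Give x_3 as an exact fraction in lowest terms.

f'(x) = −6x + 1.
f(1/2) = 15/4, f'(1/2) = −2, so x_1 = (1/2) − (15/4)/(−2) = 19/8.
f(19/8) = −675/64, f'(19/8) = −53/4, so x_2 = (19/8) − (−675/64)/(−53/4) = 1339/848.
f(1339/848) = −1366875/719104, f'(1339/848) = −3593/424, so x_3 = (1339/848) − (−1366875/719104)/(−3593/424) = 8255179/6093728.

8255179/6093728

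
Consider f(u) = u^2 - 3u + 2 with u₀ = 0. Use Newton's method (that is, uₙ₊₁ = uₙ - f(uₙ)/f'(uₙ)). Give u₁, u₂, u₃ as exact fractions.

u₁ = 2/3, u₂ = 14/15, u₃ = 254/255

f'(u) = 2u - 3.
f(0) = 2, f'(0) = -3, so u₁ = 0 - 2/(-3) = 2/3.
f(2/3) = 4/9, f'(2/3) = -5/3, so u₂ = (2/3) - (4/9)/(-5/3) = 14/15.
f(14/15) = 16/225, f'(14/15) = -17/15, so u₃ = (14/15) - (16/225)/(-17/15) = 254/255.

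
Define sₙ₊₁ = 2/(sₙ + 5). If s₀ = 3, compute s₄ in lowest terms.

s₁ = 2/(3 + 5) = 1/4.
s₂ = 2/(1/4 + 5) = 8/21.
s₃ = 2/(8/21 + 5) = 42/113.
s₄ = 2/(42/113 + 5) = 226/607.

226/607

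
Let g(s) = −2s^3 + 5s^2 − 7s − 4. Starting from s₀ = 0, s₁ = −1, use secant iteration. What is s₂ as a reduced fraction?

g(0) = −4, g(−1) = 10. s₂ = (−1) − 10·((−1) − 0)/(10 − (−4)) = −2/7.

−2/7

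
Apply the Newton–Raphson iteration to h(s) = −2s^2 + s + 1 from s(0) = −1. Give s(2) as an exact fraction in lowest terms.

h'(s) = −4s + 1.
h(−1) = −2, h'(−1) = 5, so s(1) = (−1) − (−2)/5 = −3/5.
h(−3/5) = −8/25, h'(−3/5) = 17/5, so s(2) = (−3/5) − (−8/25)/(17/5) = −43/85.

−43/85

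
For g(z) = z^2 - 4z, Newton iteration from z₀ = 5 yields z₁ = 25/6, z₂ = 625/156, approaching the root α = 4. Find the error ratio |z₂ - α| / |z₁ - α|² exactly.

z₁ - α = 25/6 - 4 = 1/6, so |z₁ - α| = 1/6.
z₂ - α = 625/156 - 4 = 1/156, so |z₂ - α| = 1/156.
|z₁ - α|² = 1/36.
Ratio = (1/156) / (1/36) = 3/13.

3/13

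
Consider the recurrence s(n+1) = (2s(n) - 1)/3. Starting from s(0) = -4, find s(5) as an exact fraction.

s(1) = (2·(-4) - 1)/3 = -3.
s(2) = (2·(-3) - 1)/3 = -7/3.
s(3) = (2·(-7/3) - 1)/3 = -17/9.
s(4) = (2·(-17/9) - 1)/3 = -43/27.
s(5) = (2·(-43/27) - 1)/3 = -113/81.

-113/81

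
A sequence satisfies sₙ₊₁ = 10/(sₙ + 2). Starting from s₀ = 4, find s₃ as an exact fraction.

55/26

s₁ = 10/(4 + 2) = 5/3.
s₂ = 10/(5/3 + 2) = 30/11.
s₃ = 10/(30/11 + 2) = 55/26.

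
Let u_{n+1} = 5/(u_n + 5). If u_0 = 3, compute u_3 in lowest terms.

u_1 = 5/(3 + 5) = 5/8.
u_2 = 5/(5/8 + 5) = 8/9.
u_3 = 5/(8/9 + 5) = 45/53.

45/53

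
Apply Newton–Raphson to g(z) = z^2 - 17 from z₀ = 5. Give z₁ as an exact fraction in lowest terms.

g'(z) = 2z.
g(5) = 8, g'(5) = 10, so z₁ = 5 - 8/10 = 21/5.

21/5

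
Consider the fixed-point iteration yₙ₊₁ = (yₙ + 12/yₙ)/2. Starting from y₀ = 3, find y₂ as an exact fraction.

97/28

y₁ = (3 + 12/3)/2 = 7/2.
y₂ = (7/2 + 12/(7/2))/2 = 97/28.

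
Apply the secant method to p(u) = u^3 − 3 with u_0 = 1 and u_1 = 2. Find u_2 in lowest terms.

9/7

p(1) = −2, p(2) = 5. u_2 = 2 − 5·(2 − 1)/(5 − (−2)) = 9/7.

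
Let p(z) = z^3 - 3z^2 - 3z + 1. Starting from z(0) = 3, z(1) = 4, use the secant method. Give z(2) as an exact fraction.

47/13

p(3) = -8, p(4) = 5. z(2) = 4 - 5·(4 - 3)/(5 - (-8)) = 47/13.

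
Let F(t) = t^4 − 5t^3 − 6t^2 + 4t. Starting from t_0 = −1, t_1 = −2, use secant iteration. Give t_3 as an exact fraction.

−3392/2725

F(−1) = −4, F(−2) = 24. t_2 = (−2) − 24·((−2) − (−1))/(24 − (−4)) = −8/7.
F(−2) = 24, F(−8/7) = −7776/2401. t_3 = (−8/7) − (−7776/2401)·((−8/7) − (−2))/((−7776/2401) − 24) = −3392/2725.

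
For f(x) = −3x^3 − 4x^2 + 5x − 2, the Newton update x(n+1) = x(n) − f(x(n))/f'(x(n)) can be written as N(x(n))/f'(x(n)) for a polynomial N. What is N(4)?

f'(x) = −9x^2 − 8x + 5.
N(x) = x·f'(x) − f(x) = x·(−9x^2 − 8x + 5) − (−3x^3 − 4x^2 + 5x − 2) = −6x^3 − 4x^2 + 2.
N(4) = −446.

−446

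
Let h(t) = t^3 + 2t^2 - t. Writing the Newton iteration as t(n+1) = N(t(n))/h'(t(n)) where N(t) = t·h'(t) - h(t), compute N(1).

h'(t) = 3t^2 + 4t - 1.
N(t) = t·h'(t) - h(t) = t·(3t^2 + 4t - 1) - (t^3 + 2t^2 - t) = 2t^3 + 2t^2.
N(1) = 4.

4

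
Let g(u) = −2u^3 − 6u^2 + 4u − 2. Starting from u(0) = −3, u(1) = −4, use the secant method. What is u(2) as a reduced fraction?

−7/2

g(−3) = −14, g(−4) = 14. u(2) = (−4) − 14·((−4) − (−3))/(14 − (−14)) = −7/2.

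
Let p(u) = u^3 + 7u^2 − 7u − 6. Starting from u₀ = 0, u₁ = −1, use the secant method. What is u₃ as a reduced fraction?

−1446/2629

p(0) = −6, p(−1) = 7. u₂ = (−1) − 7·((−1) − 0)/(7 − (−6)) = −6/13.
p(−1) = 7, p(−6/13) = −3024/2197. u₃ = (−6/13) − (−3024/2197)·((−6/13) − (−1))/((−3024/2197) − 7) = −1446/2629.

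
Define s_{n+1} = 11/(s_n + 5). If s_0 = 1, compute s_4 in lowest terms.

2981/1806

s_1 = 11/(1 + 5) = 11/6.
s_2 = 11/(11/6 + 5) = 66/41.
s_3 = 11/(66/41 + 5) = 451/271.
s_4 = 11/(451/271 + 5) = 2981/1806.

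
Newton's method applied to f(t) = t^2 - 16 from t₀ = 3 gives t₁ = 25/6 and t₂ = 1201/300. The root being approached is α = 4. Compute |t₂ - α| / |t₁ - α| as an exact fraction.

t₁ - α = 25/6 - 4 = 1/6, so |t₁ - α| = 1/6.
t₂ - α = 1201/300 - 4 = 1/300, so |t₂ - α| = 1/300.
Ratio = (1/300) / (1/6) = 1/50.

1/50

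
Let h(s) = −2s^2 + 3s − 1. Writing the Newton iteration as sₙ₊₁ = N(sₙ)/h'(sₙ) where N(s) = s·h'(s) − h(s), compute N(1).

−1

h'(s) = −4s + 3.
N(s) = s·h'(s) − h(s) = s·(−4s + 3) − (−2s^2 + 3s − 1) = −2s^2 + 1.
N(1) = −1.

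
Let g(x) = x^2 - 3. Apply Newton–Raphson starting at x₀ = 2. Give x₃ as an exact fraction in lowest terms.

g'(x) = 2x.
g(2) = 1, g'(2) = 4, so x₁ = 2 - 1/4 = 7/4.
g(7/4) = 1/16, g'(7/4) = 7/2, so x₂ = (7/4) - (1/16)/(7/2) = 97/56.
g(97/56) = 1/3136, g'(97/56) = 97/28, so x₃ = (97/56) - (1/3136)/(97/28) = 18817/10864.

18817/10864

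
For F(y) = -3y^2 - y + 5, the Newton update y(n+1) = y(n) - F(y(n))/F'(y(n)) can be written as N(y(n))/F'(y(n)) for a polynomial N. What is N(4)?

-53

F'(y) = -6y - 1.
N(y) = y·F'(y) - F(y) = y·(-6y - 1) - (-3y^2 - y + 5) = -3y^2 - 5.
N(4) = -53.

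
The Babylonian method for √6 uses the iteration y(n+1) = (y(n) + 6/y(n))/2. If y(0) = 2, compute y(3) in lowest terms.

y(1) = (2 + 6/2)/2 = 5/2.
y(2) = (5/2 + 6/(5/2))/2 = 49/20.
y(3) = (49/20 + 6/(49/20))/2 = 4801/1960.

4801/1960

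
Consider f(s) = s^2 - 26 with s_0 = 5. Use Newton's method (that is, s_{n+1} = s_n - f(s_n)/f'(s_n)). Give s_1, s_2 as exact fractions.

s_1 = 51/10, s_2 = 5201/1020

f'(s) = 2s.
f(5) = -1, f'(5) = 10, so s_1 = 5 - (-1)/10 = 51/10.
f(51/10) = 1/100, f'(51/10) = 51/5, so s_2 = (51/10) - (1/100)/(51/5) = 5201/1020.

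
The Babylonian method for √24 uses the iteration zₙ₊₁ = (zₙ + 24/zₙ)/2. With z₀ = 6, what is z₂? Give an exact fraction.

z₁ = (6 + 24/6)/2 = 5.
z₂ = (5 + 24/5)/2 = 49/10.

49/10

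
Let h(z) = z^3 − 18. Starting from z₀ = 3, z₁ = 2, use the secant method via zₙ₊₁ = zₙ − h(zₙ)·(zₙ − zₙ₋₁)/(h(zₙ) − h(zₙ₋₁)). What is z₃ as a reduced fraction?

h(3) = 9, h(2) = −10. z₂ = 2 − (−10)·(2 − 3)/((−10) − 9) = 48/19.
h(2) = −10, h(48/19) = −12870/6859. z₃ = (48/19) − (−12870/6859)·((48/19) − 2)/((−12870/6859) − (−10)) = 7377/2786.

7377/2786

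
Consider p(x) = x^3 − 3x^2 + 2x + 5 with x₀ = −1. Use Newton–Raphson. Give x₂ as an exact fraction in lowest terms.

p'(x) = 3x^2 − 6x + 2.
p(−1) = −1, p'(−1) = 11, so x₁ = (−1) − (−1)/11 = −10/11.
p(−10/11) = −65/1331, p'(−10/11) = 1202/121, so x₂ = (−10/11) − (−65/1331)/(1202/121) = −11955/13222.

−11955/13222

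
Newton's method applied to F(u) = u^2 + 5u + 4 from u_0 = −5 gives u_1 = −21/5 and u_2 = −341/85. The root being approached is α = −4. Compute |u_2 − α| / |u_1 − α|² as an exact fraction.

5/17

u_1 − α = −21/5 − (−4) = −21/5 + 4 = −1/5, so |u_1 − α| = 1/5.
u_2 − α = −341/85 − (−4) = −341/85 + 4 = −1/85, so |u_2 − α| = 1/85.
|u_1 − α|² = 1/25.
Ratio = (1/85) / (1/25) = 5/17.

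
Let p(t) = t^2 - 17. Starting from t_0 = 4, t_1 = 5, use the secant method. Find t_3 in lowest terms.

169/41

p(4) = -1, p(5) = 8. t_2 = 5 - 8·(5 - 4)/(8 - (-1)) = 37/9.
p(5) = 8, p(37/9) = -8/81. t_3 = (37/9) - (-8/81)·((37/9) - 5)/((-8/81) - 8) = 169/41.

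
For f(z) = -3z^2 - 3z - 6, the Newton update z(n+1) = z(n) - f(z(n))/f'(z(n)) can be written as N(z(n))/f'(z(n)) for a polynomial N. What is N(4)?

-42

f'(z) = -6z - 3.
N(z) = z·f'(z) - f(z) = z·(-6z - 3) - (-3z^2 - 3z - 6) = -3z^2 + 6.
N(4) = -42.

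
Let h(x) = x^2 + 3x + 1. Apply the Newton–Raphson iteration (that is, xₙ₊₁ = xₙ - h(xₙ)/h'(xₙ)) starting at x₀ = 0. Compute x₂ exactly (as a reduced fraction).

h'(x) = 2x + 3.
h(0) = 1, h'(0) = 3, so x₁ = 0 - 1/3 = -1/3.
h(-1/3) = 1/9, h'(-1/3) = 7/3, so x₂ = (-1/3) - (1/9)/(7/3) = -8/21.

-8/21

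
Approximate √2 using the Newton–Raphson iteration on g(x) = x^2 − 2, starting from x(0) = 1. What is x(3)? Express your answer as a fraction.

577/408

g'(x) = 2x.
g(1) = −1, g'(1) = 2, so x(1) = 1 − (−1)/2 = 3/2.
g(3/2) = 1/4, g'(3/2) = 3, so x(2) = (3/2) − (1/4)/3 = 17/12.
g(17/12) = 1/144, g'(17/12) = 17/6, so x(3) = (17/12) − (1/144)/(17/6) = 577/408.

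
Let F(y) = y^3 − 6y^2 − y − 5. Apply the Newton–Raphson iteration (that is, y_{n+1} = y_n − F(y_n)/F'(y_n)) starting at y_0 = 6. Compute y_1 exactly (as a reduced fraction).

F'(y) = 3y^2 − 12y − 1.
F(6) = −11, F'(6) = 35, so y_1 = 6 − (−11)/35 = 221/35.

221/35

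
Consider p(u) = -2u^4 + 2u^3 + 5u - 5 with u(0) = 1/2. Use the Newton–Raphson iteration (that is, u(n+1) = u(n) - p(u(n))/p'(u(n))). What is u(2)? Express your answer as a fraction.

p'(u) = -8u^3 + 6u^2 + 5.
p(1/2) = -19/8, p'(1/2) = 11/2, so u(1) = (1/2) - (-19/8)/(11/2) = 41/44.
p(41/44) = -432117/1874048, p'(41/44) = 4974/1331, so u(2) = (41/44) - (-432117/1874048)/(4974/1331) = 2319335/2334464.

2319335/2334464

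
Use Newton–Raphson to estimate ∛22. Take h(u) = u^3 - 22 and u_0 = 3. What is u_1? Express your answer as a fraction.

76/27

h'(u) = 3u^2.
h(3) = 5, h'(3) = 27, so u_1 = 3 - 5/27 = 76/27.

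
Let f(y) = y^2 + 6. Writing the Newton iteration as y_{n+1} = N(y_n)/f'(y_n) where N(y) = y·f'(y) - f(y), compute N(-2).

-2

f'(y) = 2y.
N(y) = y·f'(y) - f(y) = y·(2y) - (y^2 + 6) = y^2 - 6.
N(-2) = -2.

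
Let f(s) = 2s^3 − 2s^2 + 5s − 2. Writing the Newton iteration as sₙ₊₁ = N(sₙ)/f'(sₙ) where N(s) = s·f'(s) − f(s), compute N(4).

f'(s) = 6s^2 − 4s + 5.
N(s) = s·f'(s) − f(s) = s·(6s^2 − 4s + 5) − (2s^3 − 2s^2 + 5s − 2) = 4s^3 − 2s^2 + 2.
N(4) = 226.

226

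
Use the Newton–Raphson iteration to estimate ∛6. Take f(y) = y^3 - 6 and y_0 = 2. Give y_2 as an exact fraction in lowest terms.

f'(y) = 3y^2.
f(2) = 2, f'(2) = 12, so y_1 = 2 - 2/12 = 11/6.
f(11/6) = 35/216, f'(11/6) = 121/12, so y_2 = (11/6) - (35/216)/(121/12) = 1979/1089.

1979/1089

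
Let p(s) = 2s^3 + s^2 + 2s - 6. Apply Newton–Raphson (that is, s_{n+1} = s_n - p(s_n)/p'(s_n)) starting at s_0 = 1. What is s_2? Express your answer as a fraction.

p'(s) = 6s^2 + 2s + 2.
p(1) = -1, p'(1) = 10, so s_1 = 1 - (-1)/10 = 11/10.
p(11/10) = 9/125, p'(11/10) = 573/50, so s_2 = (11/10) - (9/125)/(573/50) = 2089/1910.

2089/1910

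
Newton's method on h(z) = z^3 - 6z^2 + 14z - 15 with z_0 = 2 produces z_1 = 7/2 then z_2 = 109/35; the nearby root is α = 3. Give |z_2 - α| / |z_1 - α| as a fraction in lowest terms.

8/35

z_1 - α = 7/2 - 3 = 1/2, so |z_1 - α| = 1/2.
z_2 - α = 109/35 - 3 = 4/35, so |z_2 - α| = 4/35.
Ratio = (4/35) / (1/2) = 8/35.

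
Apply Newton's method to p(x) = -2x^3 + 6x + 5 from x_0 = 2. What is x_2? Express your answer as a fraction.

57943/28215

p'(x) = -6x^2 + 6.
p(2) = 1, p'(2) = -18, so x_1 = 2 - 1/(-18) = 37/18.
p(37/18) = -109/2916, p'(37/18) = -1045/54, so x_2 = (37/18) - (-109/2916)/(-1045/54) = 57943/28215.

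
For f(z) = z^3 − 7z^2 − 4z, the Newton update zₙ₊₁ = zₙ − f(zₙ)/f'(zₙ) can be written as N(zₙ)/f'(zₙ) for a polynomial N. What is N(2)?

f'(z) = 3z^2 − 14z − 4.
N(z) = z·f'(z) − f(z) = z·(3z^2 − 14z − 4) − (z^3 − 7z^2 − 4z) = 2z^3 − 7z^2.
N(2) = −12.

−12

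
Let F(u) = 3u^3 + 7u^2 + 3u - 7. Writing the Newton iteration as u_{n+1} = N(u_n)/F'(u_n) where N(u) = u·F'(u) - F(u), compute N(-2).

F'(u) = 9u^2 + 14u + 3.
N(u) = u·F'(u) - F(u) = u·(9u^2 + 14u + 3) - (3u^3 + 7u^2 + 3u - 7) = 6u^3 + 7u^2 + 7.
N(-2) = -13.

-13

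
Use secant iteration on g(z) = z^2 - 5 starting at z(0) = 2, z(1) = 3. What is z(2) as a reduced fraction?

11/5

g(2) = -1, g(3) = 4. z(2) = 3 - 4·(3 - 2)/(4 - (-1)) = 11/5.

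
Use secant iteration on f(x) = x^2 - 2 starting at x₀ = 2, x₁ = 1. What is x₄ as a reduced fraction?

41/29

f(2) = 2, f(1) = -1. x₂ = 1 - (-1)·(1 - 2)/((-1) - 2) = 4/3.
f(1) = -1, f(4/3) = -2/9. x₃ = (4/3) - (-2/9)·((4/3) - 1)/((-2/9) - (-1)) = 10/7.
f(4/3) = -2/9, f(10/7) = 2/49. x₄ = (10/7) - (2/49)·((10/7) - (4/3))/((2/49) - (-2/9)) = 41/29.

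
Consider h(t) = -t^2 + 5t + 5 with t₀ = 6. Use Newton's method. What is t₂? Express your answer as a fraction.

h'(t) = -2t + 5.
h(6) = -1, h'(6) = -7, so t₁ = 6 - (-1)/(-7) = 41/7.
h(41/7) = -1/49, h'(41/7) = -47/7, so t₂ = (41/7) - (-1/49)/(-47/7) = 1926/329.

1926/329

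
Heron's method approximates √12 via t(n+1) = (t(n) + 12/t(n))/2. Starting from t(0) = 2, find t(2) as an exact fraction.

t(1) = (2 + 12/2)/2 = 4.
t(2) = (4 + 12/4)/2 = 7/2.

7/2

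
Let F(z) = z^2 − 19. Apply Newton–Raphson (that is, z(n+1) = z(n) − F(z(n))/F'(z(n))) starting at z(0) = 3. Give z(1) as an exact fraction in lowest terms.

F'(z) = 2z.
F(3) = −10, F'(3) = 6, so z(1) = 3 − (−10)/6 = 14/3.

14/3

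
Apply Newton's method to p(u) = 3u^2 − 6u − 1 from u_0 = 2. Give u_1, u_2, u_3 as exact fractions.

p'(u) = 6u − 6.
p(2) = −1, p'(2) = 6, so u_1 = 2 − (−1)/6 = 13/6.
p(13/6) = 1/12, p'(13/6) = 7, so u_2 = (13/6) − (1/12)/7 = 181/84.
p(181/84) = 1/2352, p'(181/84) = 97/14, so u_3 = (181/84) − (1/2352)/(97/14) = 35113/16296.

u_1 = 13/6, u_2 = 181/84, u_3 = 35113/16296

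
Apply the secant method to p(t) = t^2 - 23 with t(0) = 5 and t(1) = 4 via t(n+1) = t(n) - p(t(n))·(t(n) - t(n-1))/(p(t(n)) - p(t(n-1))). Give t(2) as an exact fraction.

p(5) = 2, p(4) = -7. t(2) = 4 - (-7)·(4 - 5)/((-7) - 2) = 43/9.

43/9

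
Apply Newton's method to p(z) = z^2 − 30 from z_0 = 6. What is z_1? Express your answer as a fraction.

p'(z) = 2z.
p(6) = 6, p'(6) = 12, so z_1 = 6 − 6/12 = 11/2.

11/2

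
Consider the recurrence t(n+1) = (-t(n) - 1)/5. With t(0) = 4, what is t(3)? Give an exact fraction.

t(1) = (-4 - 1)/5 = -1.
t(2) = (-(-1) - 1)/5 = 0.
t(3) = (-0 - 1)/5 = -1/5.

-1/5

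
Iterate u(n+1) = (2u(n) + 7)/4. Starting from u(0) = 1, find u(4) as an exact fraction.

u(1) = (2·1 + 7)/4 = 9/4.
u(2) = (2·(9/4) + 7)/4 = 23/8.
u(3) = (2·(23/8) + 7)/4 = 51/16.
u(4) = (2·(51/16) + 7)/4 = 107/32.

107/32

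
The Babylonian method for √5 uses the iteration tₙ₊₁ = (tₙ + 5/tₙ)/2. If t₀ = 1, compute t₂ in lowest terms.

t₁ = (1 + 5/1)/2 = 3.
t₂ = (3 + 5/3)/2 = 7/3.

7/3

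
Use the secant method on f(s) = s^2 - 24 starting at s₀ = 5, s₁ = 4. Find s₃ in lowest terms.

f(5) = 1, f(4) = -8. s₂ = 4 - (-8)·(4 - 5)/((-8) - 1) = 44/9.
f(4) = -8, f(44/9) = -8/81. s₃ = (44/9) - (-8/81)·((44/9) - 4)/((-8/81) - (-8)) = 49/10.

49/10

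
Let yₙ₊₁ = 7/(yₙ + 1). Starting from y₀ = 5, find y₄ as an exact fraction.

385/146

y₁ = 7/(5 + 1) = 7/6.
y₂ = 7/(7/6 + 1) = 42/13.
y₃ = 7/(42/13 + 1) = 91/55.
y₄ = 7/(91/55 + 1) = 385/146.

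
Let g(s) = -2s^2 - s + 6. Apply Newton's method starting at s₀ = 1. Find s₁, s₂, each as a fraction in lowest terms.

s₁ = 8/5, s₂ = 278/185

g'(s) = -4s - 1.
g(1) = 3, g'(1) = -5, so s₁ = 1 - 3/(-5) = 8/5.
g(8/5) = -18/25, g'(8/5) = -37/5, so s₂ = (8/5) - (-18/25)/(-37/5) = 278/185.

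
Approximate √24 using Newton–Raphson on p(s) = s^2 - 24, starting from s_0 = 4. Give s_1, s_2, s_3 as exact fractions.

s_1 = 5, s_2 = 49/10, s_3 = 4801/980

p'(s) = 2s.
p(4) = -8, p'(4) = 8, so s_1 = 4 - (-8)/8 = 5.
p(5) = 1, p'(5) = 10, so s_2 = 5 - 1/10 = 49/10.
p(49/10) = 1/100, p'(49/10) = 49/5, so s_3 = (49/10) - (1/100)/(49/5) = 4801/980.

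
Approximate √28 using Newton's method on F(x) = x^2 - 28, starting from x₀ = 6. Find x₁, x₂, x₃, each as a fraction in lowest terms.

x₁ = 16/3, x₂ = 127/24, x₃ = 32257/6096

F'(x) = 2x.
F(6) = 8, F'(6) = 12, so x₁ = 6 - 8/12 = 16/3.
F(16/3) = 4/9, F'(16/3) = 32/3, so x₂ = (16/3) - (4/9)/(32/3) = 127/24.
F(127/24) = 1/576, F'(127/24) = 127/12, so x₃ = (127/24) - (1/576)/(127/12) = 32257/6096.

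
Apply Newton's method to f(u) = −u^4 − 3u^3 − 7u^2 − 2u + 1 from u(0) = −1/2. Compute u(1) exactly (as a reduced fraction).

−35/52

f'(u) = −4u^3 − 9u^2 − 14u − 2.
f(−1/2) = 9/16, f'(−1/2) = 13/4, so u(1) = (−1/2) − (9/16)/(13/4) = −35/52.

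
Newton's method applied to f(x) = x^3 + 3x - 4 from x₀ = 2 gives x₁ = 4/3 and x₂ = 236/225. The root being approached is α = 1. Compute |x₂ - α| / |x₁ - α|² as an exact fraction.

x₁ - α = 4/3 - 1 = 1/3, so |x₁ - α| = 1/3.
x₂ - α = 236/225 - 1 = 11/225, so |x₂ - α| = 11/225.
|x₁ - α|² = 1/9.
Ratio = (11/225) / (1/9) = 11/25.

11/25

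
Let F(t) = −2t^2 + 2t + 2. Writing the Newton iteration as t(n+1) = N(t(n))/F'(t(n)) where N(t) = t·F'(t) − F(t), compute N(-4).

F'(t) = −4t + 2.
N(t) = t·F'(t) − F(t) = t·(−4t + 2) − (−2t^2 + 2t + 2) = −2t^2 − 2.
N(-4) = −34.

−34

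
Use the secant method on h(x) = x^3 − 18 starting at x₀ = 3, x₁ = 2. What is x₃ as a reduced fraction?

h(3) = 9, h(2) = −10. x₂ = 2 − (−10)·(2 − 3)/((−10) − 9) = 48/19.
h(2) = −10, h(48/19) = −12870/6859. x₃ = (48/19) − (−12870/6859)·((48/19) − 2)/((−12870/6859) − (−10)) = 7377/2786.

7377/2786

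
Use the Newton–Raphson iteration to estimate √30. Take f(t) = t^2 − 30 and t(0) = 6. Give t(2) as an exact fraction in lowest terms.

f'(t) = 2t.
f(6) = 6, f'(6) = 12, so t(1) = 6 − 6/12 = 11/2.
f(11/2) = 1/4, f'(11/2) = 11, so t(2) = (11/2) − (1/4)/11 = 241/44.

241/44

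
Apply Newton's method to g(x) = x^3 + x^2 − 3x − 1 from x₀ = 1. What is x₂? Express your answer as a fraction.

21/13

g'(x) = 3x^2 + 2x − 3.
g(1) = −2, g'(1) = 2, so x₁ = 1 − (−2)/2 = 2.
g(2) = 5, g'(2) = 13, so x₂ = 2 − 5/13 = 21/13.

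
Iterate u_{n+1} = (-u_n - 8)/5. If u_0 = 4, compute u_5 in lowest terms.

u_1 = (-4 - 8)/5 = -12/5.
u_2 = (-(-12/5) - 8)/5 = -28/25.
u_3 = (-(-28/25) - 8)/5 = -172/125.
u_4 = (-(-172/125) - 8)/5 = -828/625.
u_5 = (-(-828/625) - 8)/5 = -4172/3125.

-4172/3125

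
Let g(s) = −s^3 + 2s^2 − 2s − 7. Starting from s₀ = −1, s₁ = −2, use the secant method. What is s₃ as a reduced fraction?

−4193/3559

g(−1) = −2, g(−2) = 13. s₂ = (−2) − 13·((−2) − (−1))/(13 − (−2)) = −17/15.
g(−2) = 13, g(−17/15) = −2392/3375. s₃ = (−17/15) − (−2392/3375)·((−17/15) − (−2))/((−2392/3375) − 13) = −4193/3559.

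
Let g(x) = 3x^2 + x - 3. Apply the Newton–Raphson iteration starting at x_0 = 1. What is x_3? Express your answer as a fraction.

g'(x) = 6x + 1.
g(1) = 1, g'(1) = 7, so x_1 = 1 - 1/7 = 6/7.
g(6/7) = 3/49, g'(6/7) = 43/7, so x_2 = (6/7) - (3/49)/(43/7) = 255/301.
g(255/301) = 27/90601, g'(255/301) = 1831/301, so x_3 = (255/301) - (27/90601)/(1831/301) = 466878/551131.

466878/551131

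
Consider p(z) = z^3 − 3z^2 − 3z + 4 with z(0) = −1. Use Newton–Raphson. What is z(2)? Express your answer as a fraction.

p'(z) = 3z^2 − 6z − 3.
p(−1) = 3, p'(−1) = 6, so z(1) = (−1) − 3/6 = −3/2.
p(−3/2) = −13/8, p'(−3/2) = 51/4, so z(2) = (−3/2) − (−13/8)/(51/4) = −70/51.

−70/51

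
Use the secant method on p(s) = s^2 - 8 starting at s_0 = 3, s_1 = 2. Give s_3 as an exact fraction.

p(3) = 1, p(2) = -4. s_2 = 2 - (-4)·(2 - 3)/((-4) - 1) = 14/5.
p(2) = -4, p(14/5) = -4/25. s_3 = (14/5) - (-4/25)·((14/5) - 2)/((-4/25) - (-4)) = 17/6.

17/6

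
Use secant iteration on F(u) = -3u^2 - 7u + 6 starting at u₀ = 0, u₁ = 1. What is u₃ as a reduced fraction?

39/59

F(0) = 6, F(1) = -4. u₂ = 1 - (-4)·(1 - 0)/((-4) - 6) = 3/5.
F(1) = -4, F(3/5) = 18/25. u₃ = (3/5) - (18/25)·((3/5) - 1)/((18/25) - (-4)) = 39/59.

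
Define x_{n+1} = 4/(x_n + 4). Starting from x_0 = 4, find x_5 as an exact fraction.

53/64

x_1 = 4/(4 + 4) = 1/2.
x_2 = 4/(1/2 + 4) = 8/9.
x_3 = 4/(8/9 + 4) = 9/11.
x_4 = 4/(9/11 + 4) = 44/53.
x_5 = 4/(44/53 + 4) = 53/64.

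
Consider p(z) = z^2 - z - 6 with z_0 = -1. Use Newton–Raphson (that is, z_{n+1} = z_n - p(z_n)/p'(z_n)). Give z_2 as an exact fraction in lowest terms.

-103/51

p'(z) = 2z - 1.
p(-1) = -4, p'(-1) = -3, so z_1 = (-1) - (-4)/(-3) = -7/3.
p(-7/3) = 16/9, p'(-7/3) = -17/3, so z_2 = (-7/3) - (16/9)/(-17/3) = -103/51.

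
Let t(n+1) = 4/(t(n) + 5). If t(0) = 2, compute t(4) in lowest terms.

892/1271

t(1) = 4/(2 + 5) = 4/7.
t(2) = 4/(4/7 + 5) = 28/39.
t(3) = 4/(28/39 + 5) = 156/223.
t(4) = 4/(156/223 + 5) = 892/1271.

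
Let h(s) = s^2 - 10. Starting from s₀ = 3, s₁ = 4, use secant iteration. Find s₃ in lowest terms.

h(3) = -1, h(4) = 6. s₂ = 4 - 6·(4 - 3)/(6 - (-1)) = 22/7.
h(4) = 6, h(22/7) = -6/49. s₃ = (22/7) - (-6/49)·((22/7) - 4)/((-6/49) - 6) = 79/25.

79/25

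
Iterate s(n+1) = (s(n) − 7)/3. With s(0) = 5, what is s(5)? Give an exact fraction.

s(1) = (5 − 7)/3 = −2/3.
s(2) = ((−2/3) − 7)/3 = −23/9.
s(3) = ((−23/9) − 7)/3 = −86/27.
s(4) = ((−86/27) − 7)/3 = −275/81.
s(5) = ((−275/81) − 7)/3 = −842/243.

−842/243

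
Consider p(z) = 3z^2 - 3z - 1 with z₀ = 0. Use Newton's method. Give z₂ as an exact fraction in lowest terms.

p'(z) = 6z - 3.
p(0) = -1, p'(0) = -3, so z₁ = 0 - (-1)/(-3) = -1/3.
p(-1/3) = 1/3, p'(-1/3) = -5, so z₂ = (-1/3) - (1/3)/(-5) = -4/15.

-4/15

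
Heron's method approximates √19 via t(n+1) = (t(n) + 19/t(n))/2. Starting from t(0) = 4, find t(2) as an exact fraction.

t(1) = (4 + 19/4)/2 = 35/8.
t(2) = (35/8 + 19/(35/8))/2 = 2441/560.

2441/560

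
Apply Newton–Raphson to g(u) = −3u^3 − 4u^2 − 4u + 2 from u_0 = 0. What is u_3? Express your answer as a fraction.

g'(u) = −9u^2 − 8u − 4.
g(0) = 2, g'(0) = −4, so u_1 = 0 − 2/(−4) = 1/2.
g(1/2) = −11/8, g'(1/2) = −41/4, so u_2 = (1/2) − (−11/8)/(−41/4) = 15/41.
g(15/41) = −10043/68921, g'(15/41) = −13669/1681, so u_3 = (15/41) − (−10043/68921)/(−13669/1681) = 194992/560429.

194992/560429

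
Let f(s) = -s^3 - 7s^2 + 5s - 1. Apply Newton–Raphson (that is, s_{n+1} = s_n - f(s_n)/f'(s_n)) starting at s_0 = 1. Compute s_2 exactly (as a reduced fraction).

f'(s) = -3s^2 - 14s + 5.
f(1) = -4, f'(1) = -12, so s_1 = 1 - (-4)/(-12) = 2/3.
f(2/3) = -29/27, f'(2/3) = -17/3, so s_2 = (2/3) - (-29/27)/(-17/3) = 73/153.

73/153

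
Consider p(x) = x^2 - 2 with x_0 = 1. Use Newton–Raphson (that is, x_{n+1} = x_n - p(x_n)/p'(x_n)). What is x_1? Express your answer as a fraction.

p'(x) = 2x.
p(1) = -1, p'(1) = 2, so x_1 = 1 - (-1)/2 = 3/2.

3/2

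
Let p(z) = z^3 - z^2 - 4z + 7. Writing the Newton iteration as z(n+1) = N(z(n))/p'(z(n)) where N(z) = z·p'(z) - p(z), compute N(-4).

p'(z) = 3z^2 - 2z - 4.
N(z) = z·p'(z) - p(z) = z·(3z^2 - 2z - 4) - (z^3 - z^2 - 4z + 7) = 2z^3 - z^2 - 7.
N(-4) = -151.

-151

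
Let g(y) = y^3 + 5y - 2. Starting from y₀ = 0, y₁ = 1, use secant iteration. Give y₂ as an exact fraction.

g(0) = -2, g(1) = 4. y₂ = 1 - 4·(1 - 0)/(4 - (-2)) = 1/3.

1/3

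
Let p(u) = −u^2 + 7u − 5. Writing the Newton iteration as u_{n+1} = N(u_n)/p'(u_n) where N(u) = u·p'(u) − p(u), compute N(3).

−4

p'(u) = −2u + 7.
N(u) = u·p'(u) − p(u) = u·(−2u + 7) − (−u^2 + 7u − 5) = −u^2 + 5.
N(3) = −4.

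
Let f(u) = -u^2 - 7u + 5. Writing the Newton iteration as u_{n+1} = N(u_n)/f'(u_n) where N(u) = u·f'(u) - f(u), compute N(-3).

-14

f'(u) = -2u - 7.
N(u) = u·f'(u) - f(u) = u·(-2u - 7) - (-u^2 - 7u + 5) = -u^2 - 5.
N(-3) = -14.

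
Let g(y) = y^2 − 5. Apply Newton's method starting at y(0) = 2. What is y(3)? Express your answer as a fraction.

51841/23184

g'(y) = 2y.
g(2) = −1, g'(2) = 4, so y(1) = 2 − (−1)/4 = 9/4.
g(9/4) = 1/16, g'(9/4) = 9/2, so y(2) = (9/4) − (1/16)/(9/2) = 161/72.
g(161/72) = 1/5184, g'(161/72) = 161/36, so y(3) = (161/72) − (1/5184)/(161/36) = 51841/23184.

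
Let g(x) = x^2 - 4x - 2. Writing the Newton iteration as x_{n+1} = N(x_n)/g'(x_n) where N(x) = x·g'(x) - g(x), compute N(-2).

6

g'(x) = 2x - 4.
N(x) = x·g'(x) - g(x) = x·(2x - 4) - (x^2 - 4x - 2) = x^2 + 2.
N(-2) = 6.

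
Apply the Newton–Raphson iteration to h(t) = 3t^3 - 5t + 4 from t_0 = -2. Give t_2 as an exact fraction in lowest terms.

h'(t) = 9t^2 - 5.
h(-2) = -10, h'(-2) = 31, so t_1 = (-2) - (-10)/31 = -52/31.
h(-52/31) = -52800/29791, h'(-52/31) = 19531/961, so t_2 = (-52/31) - (-52800/29791)/(19531/961) = -962812/605461.

-962812/605461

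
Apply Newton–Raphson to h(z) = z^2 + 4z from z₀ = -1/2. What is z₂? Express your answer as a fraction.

h'(z) = 2z + 4.
h(-1/2) = -7/4, h'(-1/2) = 3, so z₁ = (-1/2) - (-7/4)/3 = 1/12.
h(1/12) = 49/144, h'(1/12) = 25/6, so z₂ = (1/12) - (49/144)/(25/6) = 1/600.

1/600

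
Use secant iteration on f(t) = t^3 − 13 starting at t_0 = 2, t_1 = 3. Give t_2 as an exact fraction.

f(2) = −5, f(3) = 14. t_2 = 3 − 14·(3 − 2)/(14 − (−5)) = 43/19.

43/19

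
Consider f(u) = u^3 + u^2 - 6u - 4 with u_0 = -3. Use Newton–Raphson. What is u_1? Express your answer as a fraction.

f'(u) = 3u^2 + 2u - 6.
f(-3) = -4, f'(-3) = 15, so u_1 = (-3) - (-4)/15 = -41/15.

-41/15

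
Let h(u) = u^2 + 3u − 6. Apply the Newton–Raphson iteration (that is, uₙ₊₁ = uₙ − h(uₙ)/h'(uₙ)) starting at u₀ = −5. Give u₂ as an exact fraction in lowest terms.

h'(u) = 2u + 3.
h(−5) = 4, h'(−5) = −7, so u₁ = (−5) − 4/(−7) = −31/7.
h(−31/7) = 16/49, h'(−31/7) = −41/7, so u₂ = (−31/7) − (16/49)/(−41/7) = −1255/287.

−1255/287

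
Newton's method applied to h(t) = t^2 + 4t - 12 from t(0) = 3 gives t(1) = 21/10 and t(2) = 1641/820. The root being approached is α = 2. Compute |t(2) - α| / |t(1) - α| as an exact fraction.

1/82

t(1) - α = 21/10 - 2 = 1/10, so |t(1) - α| = 1/10.
t(2) - α = 1641/820 - 2 = 1/820, so |t(2) - α| = 1/820.
Ratio = (1/820) / (1/10) = 1/82.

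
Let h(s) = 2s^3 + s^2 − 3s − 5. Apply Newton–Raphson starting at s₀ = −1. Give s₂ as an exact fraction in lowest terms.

41/25

h'(s) = 6s^2 + 2s − 3.
h(−1) = −3, h'(−1) = 1, so s₁ = (−1) − (−3)/1 = 2.
h(2) = 9, h'(2) = 25, so s₂ = 2 − 9/25 = 41/25.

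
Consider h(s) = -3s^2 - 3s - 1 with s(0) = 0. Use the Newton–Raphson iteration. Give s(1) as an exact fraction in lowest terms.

-1/3

h'(s) = -6s - 3.
h(0) = -1, h'(0) = -3, so s(1) = 0 - (-1)/(-3) = -1/3.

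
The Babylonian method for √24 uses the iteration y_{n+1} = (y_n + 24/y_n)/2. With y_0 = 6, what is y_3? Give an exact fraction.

y_1 = (6 + 24/6)/2 = 5.
y_2 = (5 + 24/5)/2 = 49/10.
y_3 = (49/10 + 24/(49/10))/2 = 4801/980.

4801/980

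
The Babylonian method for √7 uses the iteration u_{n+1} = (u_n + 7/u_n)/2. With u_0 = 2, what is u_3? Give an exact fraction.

u_1 = (2 + 7/2)/2 = 11/4.
u_2 = (11/4 + 7/(11/4))/2 = 233/88.
u_3 = (233/88 + 7/(233/88))/2 = 108497/41008.

108497/41008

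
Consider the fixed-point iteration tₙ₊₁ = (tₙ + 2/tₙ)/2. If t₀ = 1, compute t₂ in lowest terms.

t₁ = (1 + 2/1)/2 = 3/2.
t₂ = (3/2 + 2/(3/2))/2 = 17/12.

17/12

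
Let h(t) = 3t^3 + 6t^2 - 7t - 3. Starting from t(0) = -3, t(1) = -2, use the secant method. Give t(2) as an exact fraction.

-51/20

h(-3) = -9, h(-2) = 11. t(2) = (-2) - 11·((-2) - (-3))/(11 - (-9)) = -51/20.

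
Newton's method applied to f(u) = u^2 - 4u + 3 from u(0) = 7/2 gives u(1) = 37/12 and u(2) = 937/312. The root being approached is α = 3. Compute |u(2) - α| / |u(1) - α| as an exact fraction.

u(1) - α = 37/12 - 3 = 1/12, so |u(1) - α| = 1/12.
u(2) - α = 937/312 - 3 = 1/312, so |u(2) - α| = 1/312.
Ratio = (1/312) / (1/12) = 1/26.

1/26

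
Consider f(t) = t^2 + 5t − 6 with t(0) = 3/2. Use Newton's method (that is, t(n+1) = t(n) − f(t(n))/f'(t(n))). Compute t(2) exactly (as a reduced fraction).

f'(t) = 2t + 5.
f(3/2) = 15/4, f'(3/2) = 8, so t(1) = (3/2) − (15/4)/8 = 33/32.
f(33/32) = 225/1024, f'(33/32) = 113/16, so t(2) = (33/32) − (225/1024)/(113/16) = 7233/7232.

7233/7232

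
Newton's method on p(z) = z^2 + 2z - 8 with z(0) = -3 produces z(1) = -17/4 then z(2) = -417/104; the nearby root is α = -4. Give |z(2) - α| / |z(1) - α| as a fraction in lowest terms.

z(1) - α = -17/4 - (-4) = -17/4 + 4 = -1/4, so |z(1) - α| = 1/4.
z(2) - α = -417/104 - (-4) = -417/104 + 4 = -1/104, so |z(2) - α| = 1/104.
Ratio = (1/104) / (1/4) = 1/26.

1/26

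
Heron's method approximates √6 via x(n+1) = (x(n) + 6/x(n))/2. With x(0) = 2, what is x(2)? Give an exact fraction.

49/20

x(1) = (2 + 6/2)/2 = 5/2.
x(2) = (5/2 + 6/(5/2))/2 = 49/20.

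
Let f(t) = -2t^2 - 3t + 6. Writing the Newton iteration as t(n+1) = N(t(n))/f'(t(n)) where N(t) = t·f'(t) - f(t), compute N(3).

f'(t) = -4t - 3.
N(t) = t·f'(t) - f(t) = t·(-4t - 3) - (-2t^2 - 3t + 6) = -2t^2 - 6.
N(3) = -24.

-24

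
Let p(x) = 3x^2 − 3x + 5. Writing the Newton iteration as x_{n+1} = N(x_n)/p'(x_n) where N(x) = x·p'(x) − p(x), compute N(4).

p'(x) = 6x − 3.
N(x) = x·p'(x) − p(x) = x·(6x − 3) − (3x^2 − 3x + 5) = 3x^2 − 5.
N(4) = 43.

43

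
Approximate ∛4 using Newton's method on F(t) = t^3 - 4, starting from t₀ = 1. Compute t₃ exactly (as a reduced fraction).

F'(t) = 3t^2.
F(1) = -3, F'(1) = 3, so t₁ = 1 - (-3)/3 = 2.
F(2) = 4, F'(2) = 12, so t₂ = 2 - 4/12 = 5/3.
F(5/3) = 17/27, F'(5/3) = 25/3, so t₃ = (5/3) - (17/27)/(25/3) = 358/225.

358/225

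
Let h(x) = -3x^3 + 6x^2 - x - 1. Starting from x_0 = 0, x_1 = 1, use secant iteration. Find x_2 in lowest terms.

h(0) = -1, h(1) = 1. x_2 = 1 - 1·(1 - 0)/(1 - (-1)) = 1/2.

1/2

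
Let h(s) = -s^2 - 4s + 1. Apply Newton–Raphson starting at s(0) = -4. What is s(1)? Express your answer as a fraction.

h'(s) = -2s - 4.
h(-4) = 1, h'(-4) = 4, so s(1) = (-4) - 1/4 = -17/4.

-17/4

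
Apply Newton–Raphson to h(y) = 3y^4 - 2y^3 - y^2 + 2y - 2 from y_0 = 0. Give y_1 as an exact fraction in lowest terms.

1

h'(y) = 12y^3 - 6y^2 - 2y + 2.
h(0) = -2, h'(0) = 2, so y_1 = 0 - (-2)/2 = 1.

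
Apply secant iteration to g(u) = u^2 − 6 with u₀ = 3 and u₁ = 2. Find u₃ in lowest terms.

27/11

g(3) = 3, g(2) = −2. u₂ = 2 − (−2)·(2 − 3)/((−2) − 3) = 12/5.
g(2) = −2, g(12/5) = −6/25. u₃ = (12/5) − (−6/25)·((12/5) − 2)/((−6/25) − (−2)) = 27/11.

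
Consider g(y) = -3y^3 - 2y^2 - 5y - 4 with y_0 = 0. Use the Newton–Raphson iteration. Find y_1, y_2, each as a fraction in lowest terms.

g'(y) = -9y^2 - 4y - 5.
g(0) = -4, g'(0) = -5, so y_1 = 0 - (-4)/(-5) = -4/5.
g(-4/5) = 32/125, g'(-4/5) = -189/25, so y_2 = (-4/5) - (32/125)/(-189/25) = -724/945.

y_1 = -4/5, y_2 = -724/945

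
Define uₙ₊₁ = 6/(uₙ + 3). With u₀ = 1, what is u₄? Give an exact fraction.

26/19

u₁ = 6/(1 + 3) = 3/2.
u₂ = 6/(3/2 + 3) = 4/3.
u₃ = 6/(4/3 + 3) = 18/13.
u₄ = 6/(18/13 + 3) = 26/19.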